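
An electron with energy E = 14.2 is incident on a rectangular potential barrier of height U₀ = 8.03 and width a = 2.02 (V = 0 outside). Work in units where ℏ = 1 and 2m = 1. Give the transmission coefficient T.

Above the barrier the interior wavenumber is k₂ = √(2m(E − U₀))/ℏ = 2.484, giving phase k₂a = 5.018.
T = [1 + U₀² sin²(k₂a) / (4E(E − U₀))]⁻¹ = 1/1.167 = 0.857.

T = 0.857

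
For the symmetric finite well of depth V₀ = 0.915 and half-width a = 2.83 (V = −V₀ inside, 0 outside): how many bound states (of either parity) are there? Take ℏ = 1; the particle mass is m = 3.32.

N = 5

The dimensionless depth is z₀ = a√(2mV₀)/ℏ = 2.83 × √(6.076) = 6.976.
A new bound state (alternating even/odd) appears each time z₀ passes a multiple of π/2, so N = ⌊2z₀/π⌋ + 1 = ⌊4.441⌋ + 1 = 5.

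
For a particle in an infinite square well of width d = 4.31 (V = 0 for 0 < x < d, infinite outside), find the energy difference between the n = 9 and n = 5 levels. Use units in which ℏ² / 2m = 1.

ΔE = 29.8

E_n = n²π²ℏ²/(2md²), so ΔE = (9² − 5²) π²ℏ²/(2md²).
ΔE = 56 × π² / (2 × 0.5 × 4.31²) = 29.75.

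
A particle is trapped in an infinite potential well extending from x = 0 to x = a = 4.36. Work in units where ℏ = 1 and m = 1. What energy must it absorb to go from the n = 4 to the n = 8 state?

E_n = n²π²ℏ²/(2ma²), so ΔE = (8² − 4²) π²ℏ²/(2ma²).
ΔE = 48 × π² / (2 × 1 × 4.36²) = 12.46.

ΔE = 12.5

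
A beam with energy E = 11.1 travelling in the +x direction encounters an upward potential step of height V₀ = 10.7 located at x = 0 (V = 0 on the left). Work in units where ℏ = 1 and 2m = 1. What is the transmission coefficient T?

T = 0.536

The wavenumbers are k₁ = √(2mE)/ℏ = 3.332 on the left and k₂ = √(2m(E − V₀))/ℏ = 0.6325 on the right.
Continuity of ψ and ψ′ at the step yields the reflection amplitude r = (k₁ − k₂)/(k₁ + k₂) = 0.6809; thus R = |r|² = 0.4636, T = 0.5364.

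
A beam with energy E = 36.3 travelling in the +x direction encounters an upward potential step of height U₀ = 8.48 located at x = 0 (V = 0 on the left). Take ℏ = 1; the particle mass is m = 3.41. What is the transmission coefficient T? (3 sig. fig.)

On each side the TISE gives plane waves with k = √(2m(E − V))/ℏ: k₁ = √(2·3.41·36.3) = 15.73, k₂ = √(2·3.41·27.82) = 13.77.
Matching ψ and ψ′ at x = 0 gives r = (k₁ − k₂)/(k₁ + k₂), so R = r² = 0.004411 and T = 1 − R = 0.9956.

T = 0.996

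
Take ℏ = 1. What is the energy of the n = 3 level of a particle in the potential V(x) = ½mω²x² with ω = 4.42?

E = 15.5

Using E_n = (n + ½)ℏω: E_3 = 3.5 × 4.42 = 15.47.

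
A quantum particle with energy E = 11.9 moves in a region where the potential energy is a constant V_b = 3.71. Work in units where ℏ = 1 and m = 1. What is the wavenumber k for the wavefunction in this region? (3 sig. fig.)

With E > V_b the solution is oscillatory, ψ ∝ e^{±ikx} with k = √(2m(E − V_b))/ℏ.
k = √(2 × 1 × 8.19) = 4.047.

k = 4.05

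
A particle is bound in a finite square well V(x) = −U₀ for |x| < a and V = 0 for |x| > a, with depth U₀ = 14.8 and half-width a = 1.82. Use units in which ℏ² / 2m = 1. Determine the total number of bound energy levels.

N = 5

Define the well-strength parameter z₀ = (a/ℏ)√(2mU₀) = 1.82 × √(2·0.5·14.8) = 7.002.
The even/odd transcendental equations gain one root per π/2 in z₀, giving N = 1 + ⌊2z₀/π⌋ = 1 + ⌊4.457⌋ = 5.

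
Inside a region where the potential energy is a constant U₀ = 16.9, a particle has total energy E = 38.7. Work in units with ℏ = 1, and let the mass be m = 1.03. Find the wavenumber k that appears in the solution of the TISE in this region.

k = 6.70

With E > U₀ the solution is oscillatory, ψ ∝ e^{±ikx} with k = √(2m(E − U₀))/ℏ.
k = √(2 × 1.03 × 21.8) = 6.701.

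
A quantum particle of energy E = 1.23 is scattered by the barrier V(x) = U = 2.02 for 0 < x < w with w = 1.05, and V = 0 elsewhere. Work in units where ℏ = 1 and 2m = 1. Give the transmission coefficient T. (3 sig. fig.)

T = 0.452

E < U: inside the barrier ψ ∝ e^{±κx} with κ = √(2m(U − E))/ℏ = 0.8888.
κw = 0.9333, sinh(κw) = 1.075.
Matching ψ, ψ′ at both faces gives T = [1 + U² sinh²(κw) / (4E(U − E))]⁻¹ = 1/2.213 = 0.452.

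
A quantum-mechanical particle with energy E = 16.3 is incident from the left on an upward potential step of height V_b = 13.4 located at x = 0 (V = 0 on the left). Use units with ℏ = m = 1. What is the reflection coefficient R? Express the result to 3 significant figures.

R = 0.165

On each side the TISE gives plane waves with k = √(2m(E − V))/ℏ: k₁ = √(2·1·16.3) = 5.710, k₂ = √(2·1·2.9) = 2.408.
Continuity of ψ and ψ′ at the step yields the reflection amplitude r = (k₁ − k₂)/(k₁ + k₂) = 0.4067; thus R = |r|² = 0.1654, T = 0.8346.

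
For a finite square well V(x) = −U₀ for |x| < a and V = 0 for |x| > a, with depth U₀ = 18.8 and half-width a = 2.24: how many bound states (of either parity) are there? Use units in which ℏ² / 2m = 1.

The dimensionless depth is z₀ = a√(2mU₀)/ℏ = 2.24 × √(18.80) = 9.712.
A new bound state (alternating even/odd) appears each time z₀ passes a multiple of π/2, so N = ⌊2z₀/π⌋ + 1 = ⌊6.183⌋ + 1 = 7.

N = 7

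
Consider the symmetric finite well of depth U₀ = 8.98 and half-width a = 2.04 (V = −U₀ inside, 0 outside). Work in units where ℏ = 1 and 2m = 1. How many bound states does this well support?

The dimensionless depth is z₀ = a√(2mU₀)/ℏ = 2.04 × √(8.980) = 6.113.
The even/odd transcendental equations gain one root per π/2 in z₀, giving N = 1 + ⌊2z₀/π⌋ = 1 + ⌊3.892⌋ = 4.

N = 4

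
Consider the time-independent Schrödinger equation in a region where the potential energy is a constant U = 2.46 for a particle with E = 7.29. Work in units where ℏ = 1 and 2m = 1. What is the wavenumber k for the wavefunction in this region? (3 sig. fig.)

k = 2.20

With E > U the solution is oscillatory, ψ ∝ e^{±ikx} with k = √(2m(E − U))/ℏ.
k = √(2 × 0.5 × 4.83) = 2.198.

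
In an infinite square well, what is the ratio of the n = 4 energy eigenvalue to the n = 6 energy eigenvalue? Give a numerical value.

0.444444

E_n = n²π²ℏ²/(2mL²) so the ratio is n₂²/n₁² = 16/36 = 0.444444.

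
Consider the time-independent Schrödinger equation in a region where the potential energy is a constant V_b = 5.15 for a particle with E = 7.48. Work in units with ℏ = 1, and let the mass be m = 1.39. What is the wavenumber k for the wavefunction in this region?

k = 2.55

With E > V_b the solution is oscillatory, ψ ∝ e^{±ikx} with k = √(2m(E − V_b))/ℏ.
k = √(2 × 1.39 × 2.33) = 2.545.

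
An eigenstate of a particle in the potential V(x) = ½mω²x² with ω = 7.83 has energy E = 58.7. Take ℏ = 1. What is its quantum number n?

n = 7

E_n = ℏω(n + ½) ⇒ n = E/(ℏω) − ½ = 58.7/7.83 − 0.5 = 6.997 → n = 7.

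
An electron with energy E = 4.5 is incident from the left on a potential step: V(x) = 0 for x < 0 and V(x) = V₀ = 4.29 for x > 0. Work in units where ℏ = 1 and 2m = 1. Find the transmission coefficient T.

The wavenumbers are k₁ = √(2mE)/ℏ = 2.121 on the left and k₂ = √(2m(E − V₀))/ℏ = 0.4583 on the right.
Matching ψ and ψ′ at x = 0 gives r = (k₁ − k₂)/(k₁ + k₂), so R = r² = 0.4156 and T = 1 − R = 0.5844.

T = 0.584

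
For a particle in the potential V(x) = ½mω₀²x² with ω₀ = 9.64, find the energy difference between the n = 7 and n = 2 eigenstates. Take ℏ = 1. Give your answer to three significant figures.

E_n = ℏω₀(n + ½), so ΔE = (7 − 2) ℏω₀ = 5 × 9.64 = 48.20.

ΔE = 48.2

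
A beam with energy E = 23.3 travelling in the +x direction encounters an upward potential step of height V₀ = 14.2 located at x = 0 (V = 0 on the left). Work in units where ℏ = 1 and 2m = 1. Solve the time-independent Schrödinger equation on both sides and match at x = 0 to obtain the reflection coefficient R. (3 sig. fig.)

R = 0.0533

On each side the TISE gives plane waves with k = √(2m(E − V))/ℏ: k₁ = √(2·½·23.3) = 4.827, k₂ = √(2·½·9.1) = 3.017.
Continuity of ψ and ψ′ at the step yields the reflection amplitude r = (k₁ − k₂)/(k₁ + k₂) = 0.2308; thus R = |r|² = 0.05327, T = 0.9467.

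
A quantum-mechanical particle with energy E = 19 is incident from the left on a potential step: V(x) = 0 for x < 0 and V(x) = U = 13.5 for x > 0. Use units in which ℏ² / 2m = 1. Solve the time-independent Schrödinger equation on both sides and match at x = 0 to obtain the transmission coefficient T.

T = 0.910

On each side the TISE gives plane waves with k = √(2m(E − V))/ℏ: k₁ = √(2·½·19) = 4.359, k₂ = √(2·½·5.5) = 2.345.
Matching ψ and ψ′ at x = 0 gives r = (k₁ − k₂)/(k₁ + k₂), so R = r² = 0.09022 and T = 1 − R = 0.9098.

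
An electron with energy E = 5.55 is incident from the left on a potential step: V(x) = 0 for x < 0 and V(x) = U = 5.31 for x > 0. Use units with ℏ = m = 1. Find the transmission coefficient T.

The wavenumbers are k₁ = √(2mE)/ℏ = 3.332 on the left and k₂ = √(2m(E − U))/ℏ = 0.6928 on the right.
Continuity of ψ and ψ′ at the step yields the reflection amplitude r = (k₁ − k₂)/(k₁ + k₂) = 0.6557; thus R = |r|² = 0.4299, T = 0.5701.

T = 0.570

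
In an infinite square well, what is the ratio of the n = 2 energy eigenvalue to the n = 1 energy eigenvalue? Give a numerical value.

4

Since E_n ∝ n², the ratio is (2/1)² = 4.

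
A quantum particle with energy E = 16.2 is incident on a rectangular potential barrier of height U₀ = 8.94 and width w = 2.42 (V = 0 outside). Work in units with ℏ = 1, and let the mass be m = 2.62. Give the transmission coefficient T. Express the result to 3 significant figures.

Above the barrier the interior wavenumber is k₂ = √(2m(E − U₀))/ℏ = 6.168, giving phase k₂w = 14.93.
Matching at both interfaces gives T⁻¹ = 1 + U₀² sin²(k₂w) / [4E(E − U₀)] = 1.084, hence T = 0.922.

T = 0.922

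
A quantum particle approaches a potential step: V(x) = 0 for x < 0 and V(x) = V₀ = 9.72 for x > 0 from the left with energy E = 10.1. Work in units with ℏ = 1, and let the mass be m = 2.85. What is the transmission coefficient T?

The wavenumbers are k₁ = √(2mE)/ℏ = 7.587 on the left and k₂ = √(2m(E − V₀))/ℏ = 1.472 on the right.
Continuity of ψ and ψ′ at the step yields the reflection amplitude r = (k₁ − k₂)/(k₁ + k₂) = 0.6751; thus R = |r|² = 0.4557, T = 0.5443.

T = 0.544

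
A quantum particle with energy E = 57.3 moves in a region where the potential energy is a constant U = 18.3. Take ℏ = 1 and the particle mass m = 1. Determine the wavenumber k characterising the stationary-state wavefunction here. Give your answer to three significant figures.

With E > U the solution is oscillatory, ψ ∝ e^{±ikx} with k = √(2m(E − U))/ℏ.
k = √(2 × 1 × 39) = 8.832.

k = 8.83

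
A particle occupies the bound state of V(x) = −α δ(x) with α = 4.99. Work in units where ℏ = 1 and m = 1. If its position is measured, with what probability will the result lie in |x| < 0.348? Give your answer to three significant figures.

P = 0.969

The normalised bound state is ψ = √κ e^{−κ|x|} with κ = mα/ℏ² = 4.990.
P(|x| < d) = ∫_{−d}^{d} κ e^{−2κ|x|} dx = 1 − e^{−2κd} = 1 − e^{−3.473} = 0.9690.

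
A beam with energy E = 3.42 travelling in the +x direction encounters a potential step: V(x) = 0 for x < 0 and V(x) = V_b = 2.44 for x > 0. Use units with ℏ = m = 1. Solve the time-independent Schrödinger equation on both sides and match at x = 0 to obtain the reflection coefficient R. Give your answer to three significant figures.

R = 0.0916

On each side the TISE gives plane waves with k = √(2m(E − V))/ℏ: k₁ = √(2·1·3.42) = 2.615, k₂ = √(2·1·0.98) = 1.400.
Continuity of ψ and ψ′ at the step yields the reflection amplitude r = (k₁ − k₂)/(k₁ + k₂) = 0.3027; thus R = |r|² = 0.09161, T = 0.9084.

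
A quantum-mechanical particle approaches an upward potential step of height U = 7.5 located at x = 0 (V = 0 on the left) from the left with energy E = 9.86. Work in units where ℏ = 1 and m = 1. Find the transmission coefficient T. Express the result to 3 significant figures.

On each side the TISE gives plane waves with k = √(2m(E − V))/ℏ: k₁ = √(2·1·9.86) = 4.441, k₂ = √(2·1·2.36) = 2.173.
Continuity of ψ and ψ′ at the step yields the reflection amplitude r = (k₁ − k₂)/(k₁ + k₂) = 0.3430; thus R = |r|² = 0.1176, T = 0.8824.

T = 0.882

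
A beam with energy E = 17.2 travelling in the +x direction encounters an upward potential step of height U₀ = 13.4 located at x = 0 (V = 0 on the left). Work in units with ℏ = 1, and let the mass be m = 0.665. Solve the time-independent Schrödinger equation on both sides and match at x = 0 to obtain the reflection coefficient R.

R = 0.130

On each side the TISE gives plane waves with k = √(2m(E − V))/ℏ: k₁ = √(2·0.665·17.2) = 4.783, k₂ = √(2·0.665·3.8) = 2.248.
Matching ψ and ψ′ at x = 0 gives r = (k₁ − k₂)/(k₁ + k₂), so R = r² = 0.1300 and T = 1 − R = 0.8700.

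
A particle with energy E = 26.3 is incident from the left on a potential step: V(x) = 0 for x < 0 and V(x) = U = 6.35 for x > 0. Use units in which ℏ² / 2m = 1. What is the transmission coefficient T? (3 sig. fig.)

T = 0.995

The wavenumbers are k₁ = √(2mE)/ℏ = 5.128 on the left and k₂ = √(2m(E − U))/ℏ = 4.467 on the right.
Matching ψ and ψ′ at x = 0 gives r = (k₁ − k₂)/(k₁ + k₂), so R = r² = 0.004758 and T = 1 − R = 0.9952.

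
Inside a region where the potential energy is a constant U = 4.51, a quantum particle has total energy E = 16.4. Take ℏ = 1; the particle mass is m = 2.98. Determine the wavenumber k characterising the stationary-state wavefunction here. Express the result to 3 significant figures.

With E > U the solution is oscillatory, ψ ∝ e^{±ikx} with k = √(2m(E − U))/ℏ.
k = √(2 × 2.98 × 11.89) = 8.418.

k = 8.42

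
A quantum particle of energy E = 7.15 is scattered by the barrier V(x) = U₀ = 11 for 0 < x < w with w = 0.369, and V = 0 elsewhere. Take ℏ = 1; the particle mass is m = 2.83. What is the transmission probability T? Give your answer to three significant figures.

T = 0.110

E < U₀: inside the barrier ψ ∝ e^{±κx} with κ = √(2m(U₀ − E))/ℏ = 4.668.
κw = 1.723, sinh(κw) = 2.710.
The exact tunnelling result is T⁻¹ = 1 + U₀² sinh²(κw) / [4E(U₀ − E)] = 9.070, so T = 0.110.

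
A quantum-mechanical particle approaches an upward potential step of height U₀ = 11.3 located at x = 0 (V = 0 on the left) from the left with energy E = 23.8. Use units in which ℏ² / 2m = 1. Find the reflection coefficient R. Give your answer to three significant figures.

R = 0.0255

The wavenumbers are k₁ = √(2mE)/ℏ = 4.879 on the left and k₂ = √(2m(E − U₀))/ℏ = 3.536 on the right.
Continuity of ψ and ψ′ at the step yields the reflection amplitude r = (k₁ − k₂)/(k₁ + k₂) = 0.1596; thus R = |r|² = 0.02548, T = 0.9745.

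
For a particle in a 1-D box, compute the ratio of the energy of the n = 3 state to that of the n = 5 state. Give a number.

Since E_n ∝ n², the ratio is (3/5)² = 0.36.

0.36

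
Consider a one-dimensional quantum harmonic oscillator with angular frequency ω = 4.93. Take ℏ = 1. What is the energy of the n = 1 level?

The oscillator eigenvalues are E_n = ℏω(n + ½), so E_1 = 4.93 × 1.5 = 7.395.

E = 7.40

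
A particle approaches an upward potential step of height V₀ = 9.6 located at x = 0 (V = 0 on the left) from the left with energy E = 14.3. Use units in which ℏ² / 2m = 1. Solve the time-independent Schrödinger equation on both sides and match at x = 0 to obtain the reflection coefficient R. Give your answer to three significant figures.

R = 0.0736

On each side the TISE gives plane waves with k = √(2m(E − V))/ℏ: k₁ = √(2·½·14.3) = 3.782, k₂ = √(2·½·4.7) = 2.168.
Matching ψ and ψ′ at x = 0 gives r = (k₁ − k₂)/(k₁ + k₂), so R = r² = 0.07356 and T = 1 − R = 0.9264.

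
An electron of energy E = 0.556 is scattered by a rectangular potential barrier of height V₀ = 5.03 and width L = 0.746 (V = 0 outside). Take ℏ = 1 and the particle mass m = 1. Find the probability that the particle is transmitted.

E < V₀: inside the barrier ψ ∝ e^{±κx} with κ = √(2m(V₀ − E))/ℏ = 2.991.
κL = 2.232, sinh(κL) = 4.603.
Matching ψ, ψ′ at both faces gives T = [1 + V₀² sinh²(κL) / (4E(V₀ − E))]⁻¹ = 1/54.88 = 0.0182.

T = 0.0182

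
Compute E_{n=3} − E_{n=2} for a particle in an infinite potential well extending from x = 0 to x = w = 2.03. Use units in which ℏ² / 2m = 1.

E_n = n²π²ℏ²/(2mw²), so ΔE = (3² − 2²) π²ℏ²/(2mw²).
ΔE = 5 × π² / (2 × 0.5 × 2.03²) = 11.98.

ΔE = 12.0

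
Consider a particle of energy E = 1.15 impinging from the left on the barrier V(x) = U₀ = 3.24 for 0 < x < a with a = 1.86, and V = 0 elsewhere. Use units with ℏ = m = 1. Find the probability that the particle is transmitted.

E < U₀: inside the barrier ψ ∝ e^{±κx} with κ = √(2m(U₀ − E))/ℏ = 2.045.
κa = 3.803, sinh(κa) = 22.40.
The exact tunnelling result is T⁻¹ = 1 + U₀² sinh²(κa) / [4E(U₀ − E)] = 549.0, so T = 0.00182.

T = 0.00182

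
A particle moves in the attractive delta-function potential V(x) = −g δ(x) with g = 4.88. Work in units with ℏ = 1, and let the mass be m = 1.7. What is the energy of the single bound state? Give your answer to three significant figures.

The bound state is ψ(x) = √κ e^{−κ|x|}. The derivative jump ψ'(0⁺) − ψ'(0⁻) = −(2mg/ℏ²)ψ(0) fixes κ = mg/ℏ² = 8.296.
Then E = −ℏ²κ²/(2m) = −mg²/(2ℏ²) = -20.24.

E = -20.2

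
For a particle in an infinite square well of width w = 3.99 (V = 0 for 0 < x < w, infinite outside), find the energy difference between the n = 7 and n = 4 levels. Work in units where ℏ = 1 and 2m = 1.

E_n = n²π²ℏ²/(2mw²), so ΔE = (7² − 4²) π²ℏ²/(2mw²).
ΔE = 33 × π² / (2 × 0.5 × 3.99²) = 20.46.

ΔE = 20.5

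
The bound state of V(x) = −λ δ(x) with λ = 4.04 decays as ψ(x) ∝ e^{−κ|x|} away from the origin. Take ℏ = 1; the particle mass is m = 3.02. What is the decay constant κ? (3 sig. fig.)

κ = 12.2

Integrate −(ℏ²/2m)ψ'' − λδ(x)ψ = Eψ from −ε to +ε: the ψ'' term gives ψ'(0⁺) − ψ'(0⁻) and the δ term gives −(2mλ/ℏ²)ψ(0).
With ψ ∝ e^{−κ|x|} this yields −2κ = −2mλ/ℏ², so κ = mλ/ℏ² = 12.20.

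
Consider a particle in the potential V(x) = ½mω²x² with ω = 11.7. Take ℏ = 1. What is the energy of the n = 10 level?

E = 123

The oscillator eigenvalues are E_n = ℏω(n + ½), so E_10 = 11.7 × 10.5 = 122.9.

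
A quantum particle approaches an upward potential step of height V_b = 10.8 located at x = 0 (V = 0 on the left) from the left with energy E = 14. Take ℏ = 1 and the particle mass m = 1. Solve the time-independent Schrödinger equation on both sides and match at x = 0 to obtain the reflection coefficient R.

The wavenumbers are k₁ = √(2mE)/ℏ = 5.292 on the left and k₂ = √(2m(E − V_b))/ℏ = 2.530 on the right.
Continuity of ψ and ψ′ at the step yields the reflection amplitude r = (k₁ − k₂)/(k₁ + k₂) = 0.3531; thus R = |r|² = 0.1247, T = 0.8753.

R = 0.125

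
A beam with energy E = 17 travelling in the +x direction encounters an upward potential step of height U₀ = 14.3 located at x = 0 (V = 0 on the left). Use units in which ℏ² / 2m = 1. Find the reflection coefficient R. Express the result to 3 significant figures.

R = 0.185

On each side the TISE gives plane waves with k = √(2m(E − V))/ℏ: k₁ = √(2·½·17) = 4.123, k₂ = √(2·½·2.7) = 1.643.
Matching ψ and ψ′ at x = 0 gives r = (k₁ − k₂)/(k₁ + k₂), so R = r² = 0.1850 and T = 1 − R = 0.8150.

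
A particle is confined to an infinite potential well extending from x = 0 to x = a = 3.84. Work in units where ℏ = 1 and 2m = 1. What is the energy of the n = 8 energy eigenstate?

E = 42.8

Requiring ψ(0) = ψ(a) = 0 quantises k = nπ/a, hence E_n = ℏ²k²/2m = n²π²ℏ²/(2ma²).
E_8 = 8² × π² / (2 × 0.5 × 3.84²) = 42.84.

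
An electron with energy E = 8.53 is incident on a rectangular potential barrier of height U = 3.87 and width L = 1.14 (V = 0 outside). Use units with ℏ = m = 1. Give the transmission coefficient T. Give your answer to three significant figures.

T = 0.990

Above the barrier the interior wavenumber is k₂ = √(2m(E − U))/ℏ = 3.053, giving phase k₂L = 3.480.
T = [1 + U² sin²(k₂L) / (4E(E − U))]⁻¹ = 1/1.010 = 0.990.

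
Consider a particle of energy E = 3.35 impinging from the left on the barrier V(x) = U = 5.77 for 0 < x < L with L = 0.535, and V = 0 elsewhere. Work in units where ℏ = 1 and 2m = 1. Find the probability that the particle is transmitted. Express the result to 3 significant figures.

T = 0.529

E < U: inside the barrier ψ ∝ e^{±κx} with κ = √(2m(U − E))/ℏ = 1.556.
κL = 0.8323, sinh(κL) = 0.9317.
The exact tunnelling result is T⁻¹ = 1 + U² sinh²(κL) / [4E(U − E)] = 1.891, so T = 0.529.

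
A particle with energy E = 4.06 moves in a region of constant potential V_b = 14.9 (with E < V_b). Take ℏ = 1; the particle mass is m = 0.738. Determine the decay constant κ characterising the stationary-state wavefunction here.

Since E < V_b the TISE in this region is ψ'' = κ²ψ with κ = √(2m(V_b − E))/ℏ.
κ = √(2 × 0.738 × 10.84) = 4.000.

κ = 4.00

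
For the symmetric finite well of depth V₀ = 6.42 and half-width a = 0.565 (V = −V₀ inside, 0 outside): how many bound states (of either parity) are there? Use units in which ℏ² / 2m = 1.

N = 1

Define the well-strength parameter z₀ = (a/ℏ)√(2mV₀) = 0.565 × √(2·0.5·6.42) = 1.432.
The even/odd transcendental equations gain one root per π/2 in z₀, giving N = 1 + ⌊2z₀/π⌋ = 1 + ⌊0.9114⌋ = 1.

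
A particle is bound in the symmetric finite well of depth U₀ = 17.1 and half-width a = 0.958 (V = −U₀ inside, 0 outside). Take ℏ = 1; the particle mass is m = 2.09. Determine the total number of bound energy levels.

Define the well-strength parameter z₀ = (a/ℏ)√(2mU₀) = 0.958 × √(2·2.09·17.1) = 8.099.
A new bound state (alternating even/odd) appears each time z₀ passes a multiple of π/2, so N = ⌊2z₀/π⌋ + 1 = ⌊5.156⌋ + 1 = 6.

N = 6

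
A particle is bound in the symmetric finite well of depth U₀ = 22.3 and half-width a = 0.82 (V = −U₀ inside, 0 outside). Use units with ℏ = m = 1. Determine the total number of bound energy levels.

N = 4

Define the well-strength parameter z₀ = (a/ℏ)√(2mU₀) = 0.82 × √(2·1·22.3) = 5.476.
The even/odd transcendental equations gain one root per π/2 in z₀, giving N = 1 + ⌊2z₀/π⌋ = 1 + ⌊3.486⌋ = 4.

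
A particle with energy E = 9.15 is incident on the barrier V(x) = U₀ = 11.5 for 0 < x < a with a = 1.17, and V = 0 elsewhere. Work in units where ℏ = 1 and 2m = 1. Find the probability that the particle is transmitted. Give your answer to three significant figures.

T = 0.0708

Since E < U₀ the interior solution is evanescent with decay constant κ = √(2m(U₀ − E))/ℏ = 1.533.
κa = 1.794, sinh(κa) = 2.922.
Matching ψ, ψ′ at both faces gives T = [1 + U₀² sinh²(κa) / (4E(U₀ − E))]⁻¹ = 1/14.13 = 0.0708.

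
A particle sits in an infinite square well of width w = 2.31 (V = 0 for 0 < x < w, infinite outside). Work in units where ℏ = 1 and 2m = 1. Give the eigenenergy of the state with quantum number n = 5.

Requiring ψ(0) = ψ(w) = 0 quantises k = nπ/w, hence E_n = ℏ²k²/2m = n²π²ℏ²/(2mw²).
E_5 = 5² × π² / (2 × 0.5 × 2.31²) = 46.24.

E = 46.2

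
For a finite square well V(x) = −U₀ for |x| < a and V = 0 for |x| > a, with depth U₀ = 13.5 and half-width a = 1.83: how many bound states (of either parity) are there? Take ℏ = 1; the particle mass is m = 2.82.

The dimensionless depth is z₀ = a√(2mU₀)/ℏ = 1.83 × √(76.14) = 15.97.
A new bound state (alternating even/odd) appears each time z₀ passes a multiple of π/2, so N = ⌊2z₀/π⌋ + 1 = ⌊10.17⌋ + 1 = 11.

N = 11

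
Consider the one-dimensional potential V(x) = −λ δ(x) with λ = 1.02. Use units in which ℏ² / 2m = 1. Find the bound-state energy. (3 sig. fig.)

E = -0.260

For x ≠ 0 the bound state is ψ ∝ e^{−κ|x|}; integrating the TISE across the delta gives the cusp condition 2κ = 2mλ/ℏ², so κ = 0.5100.
Then E = −ℏ²κ²/(2m) = −mλ²/(2ℏ²) = -0.2601.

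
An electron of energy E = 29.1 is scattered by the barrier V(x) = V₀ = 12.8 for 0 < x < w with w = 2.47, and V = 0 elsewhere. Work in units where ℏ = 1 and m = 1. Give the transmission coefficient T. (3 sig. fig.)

E > V₀: inside the barrier k₂ = √(2m(E − V₀))/ℏ = 5.710, k₂w = 14.10.
T = [1 + V₀² sin²(k₂w) / (4E(E − V₀))]⁻¹ = 1/1.086 = 0.921.

T = 0.921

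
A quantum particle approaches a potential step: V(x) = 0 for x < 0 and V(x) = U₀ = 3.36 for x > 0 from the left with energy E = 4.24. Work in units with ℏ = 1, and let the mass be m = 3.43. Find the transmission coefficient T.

T = 0.860

On each side the TISE gives plane waves with k = √(2m(E − V))/ℏ: k₁ = √(2·3.43·4.24) = 5.393, k₂ = √(2·3.43·0.88) = 2.457.
Matching ψ and ψ′ at x = 0 gives r = (k₁ − k₂)/(k₁ + k₂), so R = r² = 0.1399 and T = 1 − R = 0.8601.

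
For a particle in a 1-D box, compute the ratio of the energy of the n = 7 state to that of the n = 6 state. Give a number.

1.36111

E_n = n²π²ℏ²/(2mL²) so the ratio is n₂²/n₁² = 49/36 = 1.36111.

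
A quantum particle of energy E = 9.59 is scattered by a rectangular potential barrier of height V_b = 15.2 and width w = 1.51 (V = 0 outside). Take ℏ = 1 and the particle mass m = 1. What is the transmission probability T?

T = 0.000151

Since E < V_b the interior solution is evanescent with decay constant κ = √(2m(V_b − E))/ℏ = 3.350.
κw = 5.058, sinh(κw) = 78.63.
The exact tunnelling result is T⁻¹ = 1 + V_b² sinh²(κw) / [4E(V_b − E)] = 6639, so T = 0.000151.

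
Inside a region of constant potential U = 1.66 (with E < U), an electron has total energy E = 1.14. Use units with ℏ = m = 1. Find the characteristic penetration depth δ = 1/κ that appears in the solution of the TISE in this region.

δ = 0.981

Since E < U the TISE in this region is ψ'' = κ²ψ with κ = √(2m(U − E))/ℏ.
κ = √(2 × 1 × 0.52) = 1.020. The penetration depth is δ = 1/κ = 0.981.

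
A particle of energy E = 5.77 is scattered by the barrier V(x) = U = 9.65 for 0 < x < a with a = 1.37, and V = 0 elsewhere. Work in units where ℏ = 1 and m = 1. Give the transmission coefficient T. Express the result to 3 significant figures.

Since E < U the interior solution is evanescent with decay constant κ = √(2m(U − E))/ℏ = 2.786.
κa = 3.816, sinh(κa) = 22.71.
Matching ψ, ψ′ at both faces gives T = [1 + U² sinh²(κa) / (4E(U − E))]⁻¹ = 1/537.3 = 0.00186.

T = 0.00186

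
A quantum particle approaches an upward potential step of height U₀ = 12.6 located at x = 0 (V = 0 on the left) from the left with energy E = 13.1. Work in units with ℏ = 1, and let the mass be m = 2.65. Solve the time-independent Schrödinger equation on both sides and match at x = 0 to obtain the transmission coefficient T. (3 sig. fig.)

T = 0.547

On each side the TISE gives plane waves with k = √(2m(E − V))/ℏ: k₁ = √(2·2.65·13.1) = 8.332, k₂ = √(2·2.65·0.5) = 1.628.
Matching ψ and ψ′ at x = 0 gives r = (k₁ − k₂)/(k₁ + k₂), so R = r² = 0.4531 and T = 1 − R = 0.5469.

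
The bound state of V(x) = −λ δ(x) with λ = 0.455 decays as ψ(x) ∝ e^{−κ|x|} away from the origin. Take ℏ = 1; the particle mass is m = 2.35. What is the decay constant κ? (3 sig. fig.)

κ = 1.07

Integrate −(ℏ²/2m)ψ'' − λδ(x)ψ = Eψ from −ε to +ε: the ψ'' term gives ψ'(0⁺) − ψ'(0⁻) and the δ term gives −(2mλ/ℏ²)ψ(0).
With ψ ∝ e^{−κ|x|} this yields −2κ = −2mλ/ℏ², so κ = mλ/ℏ² = 1.069.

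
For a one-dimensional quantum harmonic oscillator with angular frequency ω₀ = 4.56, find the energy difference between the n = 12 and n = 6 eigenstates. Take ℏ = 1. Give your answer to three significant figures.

E_n = ℏω₀(n + ½), so ΔE = (12 − 6) ℏω₀ = 6 × 4.56 = 27.36.

ΔE = 27.4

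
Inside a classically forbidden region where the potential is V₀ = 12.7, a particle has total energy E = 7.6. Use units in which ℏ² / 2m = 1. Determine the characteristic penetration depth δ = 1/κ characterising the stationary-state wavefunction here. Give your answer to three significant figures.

δ = 0.443

Since E < V₀ the TISE in this region is ψ'' = κ²ψ with κ = √(2m(V₀ − E))/ℏ.
κ = √(2 × 0.5 × 5.1) = 2.258. The penetration depth is δ = 1/κ = 0.443.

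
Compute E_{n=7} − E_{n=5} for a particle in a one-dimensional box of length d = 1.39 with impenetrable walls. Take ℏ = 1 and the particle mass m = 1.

E_n = n²π²ℏ²/(2md²), so ΔE = (7² − 5²) π²ℏ²/(2md²).
ΔE = 24 × π² / (2 × 1 × 1.39²) = 61.30.

ΔE = 61.3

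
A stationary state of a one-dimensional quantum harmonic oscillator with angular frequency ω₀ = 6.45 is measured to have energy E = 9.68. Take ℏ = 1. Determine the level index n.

n = 1

E_n = ℏω₀(n + ½) ⇒ n = E/(ℏω₀) − ½ = 9.68/6.45 − 0.5 = 1.001 → n = 1.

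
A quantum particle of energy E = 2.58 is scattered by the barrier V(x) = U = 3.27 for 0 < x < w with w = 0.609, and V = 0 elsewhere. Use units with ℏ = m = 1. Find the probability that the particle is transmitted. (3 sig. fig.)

Since E < U the interior solution is evanescent with decay constant κ = √(2m(U − E))/ℏ = 1.175.
κw = 0.7154, sinh(κw) = 0.7780.
The exact tunnelling result is T⁻¹ = 1 + U² sinh²(κw) / [4E(U − E)] = 1.909, so T = 0.524.

T = 0.524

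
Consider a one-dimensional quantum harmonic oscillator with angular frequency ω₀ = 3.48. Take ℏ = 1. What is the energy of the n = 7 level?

E = 26.1

Using E_n = (n + ½)ℏω₀: E_7 = 7.5 × 3.48 = 26.10.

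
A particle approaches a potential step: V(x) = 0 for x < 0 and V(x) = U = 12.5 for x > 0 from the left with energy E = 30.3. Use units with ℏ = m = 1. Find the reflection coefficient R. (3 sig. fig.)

The wavenumbers are k₁ = √(2mE)/ℏ = 7.785 on the left and k₂ = √(2m(E − U))/ℏ = 5.967 on the right.
Matching ψ and ψ′ at x = 0 gives r = (k₁ − k₂)/(k₁ + k₂), so R = r² = 0.01748 and T = 1 − R = 0.9825.

R = 0.0175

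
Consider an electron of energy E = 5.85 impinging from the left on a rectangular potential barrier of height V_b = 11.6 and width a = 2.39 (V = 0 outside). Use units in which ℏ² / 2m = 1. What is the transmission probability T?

T = 0.0000421

Since E < V_b the interior solution is evanescent with decay constant κ = √(2m(V_b − E))/ℏ = 2.398.
κa = 5.731, sinh(κa) = 154.1.
The exact tunnelling result is T⁻¹ = 1 + V_b² sinh²(κa) / [4E(V_b − E)] = 23760, so T = 0.0000421.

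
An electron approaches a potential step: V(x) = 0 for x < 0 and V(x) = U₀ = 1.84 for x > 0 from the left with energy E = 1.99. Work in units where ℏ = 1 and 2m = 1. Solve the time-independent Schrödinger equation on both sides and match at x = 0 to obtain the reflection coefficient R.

R = 0.324

On each side the TISE gives plane waves with k = √(2m(E − V))/ℏ: k₁ = √(2·½·1.99) = 1.411, k₂ = √(2·½·0.15) = 0.3873.
Continuity of ψ and ψ′ at the step yields the reflection amplitude r = (k₁ − k₂)/(k₁ + k₂) = 0.5692; thus R = |r|² = 0.3240, T = 0.6760.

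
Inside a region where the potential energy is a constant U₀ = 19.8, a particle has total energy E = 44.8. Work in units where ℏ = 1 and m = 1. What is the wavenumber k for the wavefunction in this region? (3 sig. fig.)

With E > U₀ the solution is oscillatory, ψ ∝ e^{±ikx} with k = √(2m(E − U₀))/ℏ.
k = √(2 × 1 × 25) = 7.071.

k = 7.07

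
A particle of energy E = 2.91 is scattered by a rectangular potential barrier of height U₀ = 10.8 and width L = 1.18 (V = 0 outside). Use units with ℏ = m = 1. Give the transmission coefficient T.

Since E < U₀ the interior solution is evanescent with decay constant κ = √(2m(U₀ − E))/ℏ = 3.972.
κL = 4.687, sinh(κL) = 54.28.
The exact tunnelling result is T⁻¹ = 1 + U₀² sinh²(κL) / [4E(U₀ − E)] = 3743, so T = 0.000267.

T = 0.000267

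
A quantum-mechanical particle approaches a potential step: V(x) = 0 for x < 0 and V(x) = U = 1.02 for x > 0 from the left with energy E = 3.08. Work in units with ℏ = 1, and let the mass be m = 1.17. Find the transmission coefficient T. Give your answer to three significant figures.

T = 0.990

On each side the TISE gives plane waves with k = √(2m(E − V))/ℏ: k₁ = √(2·1.17·3.08) = 2.685, k₂ = √(2·1.17·2.06) = 2.196.
Matching ψ and ψ′ at x = 0 gives r = (k₁ − k₂)/(k₁ + k₂), so R = r² = 0.01004 and T = 1 − R = 0.9900.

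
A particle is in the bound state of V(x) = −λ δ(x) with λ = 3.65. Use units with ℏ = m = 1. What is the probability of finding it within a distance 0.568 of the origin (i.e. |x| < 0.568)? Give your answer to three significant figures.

P = 0.984

The normalised bound state is ψ = √κ e^{−κ|x|} with κ = mλ/ℏ² = 3.650.
P(|x| < d) = ∫_{−d}^{d} κ e^{−2κ|x|} dx = 1 − e^{−2κd} = 1 − e^{−4.146} = 0.9842.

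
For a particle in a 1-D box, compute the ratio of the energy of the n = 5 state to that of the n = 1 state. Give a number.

25

Since E_n ∝ n², the ratio is (5/1)² = 25.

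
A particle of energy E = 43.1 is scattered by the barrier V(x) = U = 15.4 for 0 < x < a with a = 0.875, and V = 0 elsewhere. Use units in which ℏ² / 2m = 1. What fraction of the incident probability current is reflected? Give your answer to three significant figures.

R = 0.0468

E > U: inside the barrier k₂ = √(2m(E − U))/ℏ = 5.263, k₂a = 4.605.
T = [1 + U² sin²(k₂a) / (4E(E − U))]⁻¹ = 1/1.049 = 0.953.
R = 1 − T = 0.0468.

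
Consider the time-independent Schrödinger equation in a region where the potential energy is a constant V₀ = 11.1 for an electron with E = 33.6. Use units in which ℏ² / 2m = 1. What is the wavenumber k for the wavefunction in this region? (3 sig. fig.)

With E > V₀ the solution is oscillatory, ψ ∝ e^{±ikx} with k = √(2m(E − V₀))/ℏ.
k = √(2 × 0.5 × 22.5) = 4.743.

k = 4.74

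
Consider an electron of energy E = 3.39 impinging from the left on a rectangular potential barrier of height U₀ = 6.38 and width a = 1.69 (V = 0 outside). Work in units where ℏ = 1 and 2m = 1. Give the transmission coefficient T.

Since E < U₀ the interior solution is evanescent with decay constant κ = √(2m(U₀ − E))/ℏ = 1.729.
κa = 2.922, sinh(κa) = 9.265.
The exact tunnelling result is T⁻¹ = 1 + U₀² sinh²(κa) / [4E(U₀ − E)] = 87.18, so T = 0.0115.

T = 0.0115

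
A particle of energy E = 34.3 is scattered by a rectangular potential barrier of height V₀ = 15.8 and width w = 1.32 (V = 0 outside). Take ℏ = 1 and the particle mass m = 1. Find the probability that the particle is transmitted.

T = 0.913

E > V₀: inside the barrier k₂ = √(2m(E − V₀))/ℏ = 6.083, k₂w = 8.029.
Matching at both interfaces gives T⁻¹ = 1 + V₀² sin²(k₂w) / [4E(E − V₀)] = 1.095, hence T = 0.913.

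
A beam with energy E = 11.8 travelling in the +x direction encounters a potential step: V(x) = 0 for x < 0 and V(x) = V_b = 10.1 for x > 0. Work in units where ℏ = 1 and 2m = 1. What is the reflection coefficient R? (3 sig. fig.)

R = 0.202

On each side the TISE gives plane waves with k = √(2m(E − V))/ℏ: k₁ = √(2·½·11.8) = 3.435, k₂ = √(2·½·1.7) = 1.304.
Continuity of ψ and ψ′ at the step yields the reflection amplitude r = (k₁ − k₂)/(k₁ + k₂) = 0.4497; thus R = |r|² = 0.2023, T = 0.7977.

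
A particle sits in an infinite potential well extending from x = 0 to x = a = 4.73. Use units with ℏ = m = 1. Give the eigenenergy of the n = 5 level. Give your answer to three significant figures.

Requiring ψ(0) = ψ(a) = 0 quantises k = nπ/a, hence E_n = ℏ²k²/2m = n²π²ℏ²/(2ma²).
E_5 = 5² × π² / (2 × 1 × 4.73²) = 5.514.

E = 5.51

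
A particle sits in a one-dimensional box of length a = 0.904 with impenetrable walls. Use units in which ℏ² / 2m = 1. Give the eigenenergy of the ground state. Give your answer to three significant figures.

E = 12.1

Requiring ψ(0) = ψ(a) = 0 quantises k = nπ/a, hence E_n = ℏ²k²/2m = n²π²ℏ²/(2ma²).
E_1 = 1² × π² / (2 × 0.5 × 0.904²) = 12.08.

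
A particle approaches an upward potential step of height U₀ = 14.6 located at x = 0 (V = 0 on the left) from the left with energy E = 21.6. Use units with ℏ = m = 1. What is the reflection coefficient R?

On each side the TISE gives plane waves with k = √(2m(E − V))/ℏ: k₁ = √(2·1·21.6) = 6.573, k₂ = √(2·1·7) = 3.742.
Matching ψ and ψ′ at x = 0 gives r = (k₁ − k₂)/(k₁ + k₂), so R = r² = 0.07534 and T = 1 − R = 0.9247.

R = 0.0753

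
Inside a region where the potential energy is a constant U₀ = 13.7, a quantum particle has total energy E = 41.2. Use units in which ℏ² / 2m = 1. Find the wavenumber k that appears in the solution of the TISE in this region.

With E > U₀ the solution is oscillatory, ψ ∝ e^{±ikx} with k = √(2m(E − U₀))/ℏ.
k = √(2 × 0.5 × 27.5) = 5.244.

k = 5.24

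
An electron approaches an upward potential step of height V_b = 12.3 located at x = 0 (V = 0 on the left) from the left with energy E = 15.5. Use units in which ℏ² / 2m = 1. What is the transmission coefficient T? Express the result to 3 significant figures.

The wavenumbers are k₁ = √(2mE)/ℏ = 3.937 on the left and k₂ = √(2m(E − V_b))/ℏ = 1.789 on the right.
Continuity of ψ and ψ′ at the step yields the reflection amplitude r = (k₁ − k₂)/(k₁ + k₂) = 0.3752; thus R = |r|² = 0.1407, T = 0.8593.

T = 0.859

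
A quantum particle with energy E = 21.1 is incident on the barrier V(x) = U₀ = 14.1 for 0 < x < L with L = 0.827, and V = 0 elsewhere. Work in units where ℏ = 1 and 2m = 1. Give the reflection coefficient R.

Above the barrier the interior wavenumber is k₂ = √(2m(E − U₀))/ℏ = 2.646, giving phase k₂L = 2.188.
T = [1 + U₀² sin²(k₂L) / (4E(E − U₀))]⁻¹ = 1/1.224 = 0.817.
R = 1 − T = 0.183.

R = 0.183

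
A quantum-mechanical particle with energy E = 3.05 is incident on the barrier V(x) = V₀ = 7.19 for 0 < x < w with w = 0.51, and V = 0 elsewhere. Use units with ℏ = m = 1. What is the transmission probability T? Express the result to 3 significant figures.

E < V₀: inside the barrier ψ ∝ e^{±κx} with κ = √(2m(V₀ − E))/ℏ = 2.877.
κw = 1.468, sinh(κw) = 2.054.
The exact tunnelling result is T⁻¹ = 1 + V₀² sinh²(κw) / [4E(V₀ − E)] = 5.318, so T = 0.188.

T = 0.188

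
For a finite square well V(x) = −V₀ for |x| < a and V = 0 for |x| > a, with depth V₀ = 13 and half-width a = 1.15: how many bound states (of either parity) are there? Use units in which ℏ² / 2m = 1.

Define the well-strength parameter z₀ = (a/ℏ)√(2mV₀) = 1.15 × √(2·0.5·13) = 4.146.
A new bound state (alternating even/odd) appears each time z₀ passes a multiple of π/2, so N = ⌊2z₀/π⌋ + 1 = ⌊2.640⌋ + 1 = 3.

N = 3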